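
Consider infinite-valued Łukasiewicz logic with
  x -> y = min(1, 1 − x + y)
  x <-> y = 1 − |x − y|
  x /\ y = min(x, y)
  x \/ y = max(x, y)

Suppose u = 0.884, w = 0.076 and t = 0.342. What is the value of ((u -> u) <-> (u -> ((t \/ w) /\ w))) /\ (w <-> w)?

0.192

u -> u = min(1, 1 − 0.884 + 0.884) = min(1, 1.000) = 1.000
t \/ w = max(0.342, 0.076) = 0.342
(t \/ w) /\ w = min(0.342, 0.076) = 0.076
u -> ((t \/ w) /\ w) = min(1, 1 − 0.884 + 0.076) = min(1, 0.192) = 0.192
(u -> u) <-> (u -> ((t \/ w) /\ w)) = 1 − |1.000 − 0.192| = 1 − 0.808 = 0.192
w <-> w = 1 − |0.076 − 0.076| = 1 − 0.000 = 1.000
((u -> u) <-> (u -> ((t \/ w) /\ w))) /\ (w <-> w) = min(0.192, 1.000) = 0.192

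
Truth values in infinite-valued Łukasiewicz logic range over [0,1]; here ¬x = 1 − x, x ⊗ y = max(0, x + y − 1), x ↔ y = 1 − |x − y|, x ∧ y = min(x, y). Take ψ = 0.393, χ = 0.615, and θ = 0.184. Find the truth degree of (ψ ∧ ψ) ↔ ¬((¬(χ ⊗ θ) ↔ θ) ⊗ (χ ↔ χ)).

0.577

ψ ∧ ψ = min(0.393, 0.393) = 0.393
χ ⊗ θ = max(0, 0.615 + 0.184 − 1) = max(0, -0.201) = 0.000
¬(χ ⊗ θ) = 1 − 0.000 = 1.000
¬(χ ⊗ θ) ↔ θ = 1 − |1.000 − 0.184| = 1 − 0.816 = 0.184
χ ↔ χ = 1 − |0.615 − 0.615| = 1 − 0.000 = 1.000
(¬(χ ⊗ θ) ↔ θ) ⊗ (χ ↔ χ) = max(0, 0.184 + 1.000 − 1) = max(0, 0.184) = 0.184
¬((¬(χ ⊗ θ) ↔ θ) ⊗ (χ ↔ χ)) = 1 − 0.184 = 0.816
(ψ ∧ ψ) ↔ ¬((¬(χ ⊗ θ) ↔ θ) ⊗ (χ ↔ χ)) = 1 − |0.393 − 0.816| = 1 − 0.423 = 0.577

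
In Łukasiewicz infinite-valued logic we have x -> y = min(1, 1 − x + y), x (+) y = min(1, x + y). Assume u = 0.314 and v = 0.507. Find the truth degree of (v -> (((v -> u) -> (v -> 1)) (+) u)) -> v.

v -> u = min(1, 1 − 0.507 + 0.314) = min(1, 0.807) = 0.807
v -> 1 = min(1, 1 − 0.507 + 1.000) = min(1, 1.493) = 1.000
(v -> u) -> (v -> 1) = min(1, 1 − 0.807 + 1.000) = min(1, 1.193) = 1.000
((v -> u) -> (v -> 1)) (+) u = min(1, 1.000 + 0.314) = min(1, 1.314) = 1.000
v -> (((v -> u) -> (v -> 1)) (+) u) = min(1, 1 − 0.507 + 1.000) = min(1, 1.493) = 1.000
(v -> (((v -> u) -> (v -> 1)) (+) u)) -> v = min(1, 1 − 1.000 + 0.507) = min(1, 0.507) = 0.507

0.507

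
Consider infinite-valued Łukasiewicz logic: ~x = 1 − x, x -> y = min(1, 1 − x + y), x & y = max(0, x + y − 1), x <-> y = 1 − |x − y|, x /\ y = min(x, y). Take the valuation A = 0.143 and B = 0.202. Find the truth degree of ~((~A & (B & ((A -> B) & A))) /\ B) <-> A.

~A = 1 − 0.143 = 0.857
A -> B = min(1, 1 − 0.143 + 0.202) = min(1, 1.059) = 1.000
(A -> B) & A = max(0, 1.000 + 0.143 − 1) = max(0, 0.143) = 0.143
B & ((A -> B) & A) = max(0, 0.202 + 0.143 − 1) = max(0, -0.655) = 0.000
~A & (B & ((A -> B) & A)) = max(0, 0.857 + 0.000 − 1) = max(0, -0.143) = 0.000
(~A & (B & ((A -> B) & A))) /\ B = min(0.000, 0.202) = 0.000
~((~A & (B & ((A -> B) & A))) /\ B) = 1 − 0.000 = 1.000
~((~A & (B & ((A -> B) & A))) /\ B) <-> A = 1 − |1.000 − 0.143| = 1 − 0.857 = 0.143

0.143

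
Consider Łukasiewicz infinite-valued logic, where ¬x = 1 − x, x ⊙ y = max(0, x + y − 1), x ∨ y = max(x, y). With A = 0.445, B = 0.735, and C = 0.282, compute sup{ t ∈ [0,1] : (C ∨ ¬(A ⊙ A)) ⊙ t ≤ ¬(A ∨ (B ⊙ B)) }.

0.530

A ⊙ A = max(0, 0.445 + 0.445 − 1) = max(0, -0.110) = 0.000
¬(A ⊙ A) = 1 − 0.000 = 1.000
C ∨ ¬(A ⊙ A) = max(0.282, 1.000) = 1.000
So the left factor is C ∨ ¬(A ⊙ A) = 1.000.
B ⊙ B = max(0, 0.735 + 0.735 − 1) = max(0, 0.470) = 0.470
A ∨ (B ⊙ B) = max(0.445, 0.470) = 0.470
¬(A ∨ (B ⊙ B)) = 1 − 0.470 = 0.530
So the right-hand bound is ¬(A ∨ (B ⊙ B)) = 0.530.
The residuum of the Łukasiewicz t-norm gives the supremum: min(1, 1 − 1.000 + 0.530).
1 − 1.000 + 0.530 = 0.530, so t = min(1, 0.530) = 0.530.
Check: 1.000 ⊙ 0.530 = max(0, 0.530) = 0.530 ≤ 0.530.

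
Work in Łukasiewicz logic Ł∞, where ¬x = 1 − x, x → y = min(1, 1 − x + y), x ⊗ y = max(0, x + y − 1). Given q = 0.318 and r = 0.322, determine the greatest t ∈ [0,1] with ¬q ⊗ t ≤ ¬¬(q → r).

1.000

¬q = 1 − 0.318 = 0.682
So the left factor is ¬q = 0.682.
q → r = min(1, 1 − 0.318 + 0.322) = min(1, 1.004) = 1.000
¬(q → r) = 1 − 1.000 = 0.000
¬¬(q → r) = 1 − 0.000 = 1.000
So the right-hand bound is ¬¬(q → r) = 1.000.
The residuum of the Łukasiewicz t-norm gives the supremum: min(1, 1 − 0.682 + 1.000).
1 − 0.682 + 1.000 = 1.318, so t = min(1, 1.318) = 1.000.
Check: 0.682 ⊗ 1.000 = max(0, 0.682) = 0.682 ≤ 1.000.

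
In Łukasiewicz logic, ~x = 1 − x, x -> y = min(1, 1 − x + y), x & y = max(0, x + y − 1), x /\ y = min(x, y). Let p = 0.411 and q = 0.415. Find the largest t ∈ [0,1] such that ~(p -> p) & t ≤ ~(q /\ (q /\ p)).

1.000

p -> p = min(1, 1 − 0.411 + 0.411) = min(1, 1.000) = 1.000
~(p -> p) = 1 − 1.000 = 0.000
So the left factor is ~(p -> p) = 0.000.
q /\ p = min(0.415, 0.411) = 0.411
q /\ (q /\ p) = min(0.415, 0.411) = 0.411
~(q /\ (q /\ p)) = 1 − 0.411 = 0.589
So the right-hand bound is ~(q /\ (q /\ p)) = 0.589.
The residuum of the Łukasiewicz t-norm gives the supremum: min(1, 1 − 0.000 + 0.589).
1 − 0.000 + 0.589 = 1.589, so t = min(1, 1.589) = 1.000.
Check: 0.000 & 1.000 = max(0, 0.000) = 0.000 ≤ 0.589.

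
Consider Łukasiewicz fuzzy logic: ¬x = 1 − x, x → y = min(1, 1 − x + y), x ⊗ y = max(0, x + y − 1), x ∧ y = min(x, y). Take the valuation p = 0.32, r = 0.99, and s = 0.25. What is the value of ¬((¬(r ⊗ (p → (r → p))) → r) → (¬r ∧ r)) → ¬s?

r → p = min(1, 1 − 0.99 + 0.32) = min(1, 0.33) = 0.33
p → (r → p) = min(1, 1 − 0.32 + 0.33) = min(1, 1.01) = 1.00
r ⊗ (p → (r → p)) = max(0, 0.99 + 1.00 − 1) = max(0, 0.99) = 0.99
¬(r ⊗ (p → (r → p))) = 1 − 0.99 = 0.01
¬(r ⊗ (p → (r → p))) → r = min(1, 1 − 0.01 + 0.99) = min(1, 1.98) = 1.00
¬r = 1 − 0.99 = 0.01
¬r ∧ r = min(0.01, 0.99) = 0.01
(¬(r ⊗ (p → (r → p))) → r) → (¬r ∧ r) = min(1, 1 − 1.00 + 0.01) = min(1, 0.01) = 0.01
¬((¬(r ⊗ (p → (r → p))) → r) → (¬r ∧ r)) = 1 − 0.01 = 0.99
¬s = 1 − 0.25 = 0.75
¬((¬(r ⊗ (p → (r → p))) → r) → (¬r ∧ r)) → ¬s = min(1, 1 − 0.99 + 0.75) = min(1, 0.76) = 0.76

0.76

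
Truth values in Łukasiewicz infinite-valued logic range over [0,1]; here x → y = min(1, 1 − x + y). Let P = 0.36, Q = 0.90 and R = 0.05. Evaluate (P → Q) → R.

0.05

P → Q = min(1, 1 − 0.36 + 0.90) = min(1, 1.54) = 1.00
(P → Q) → R = min(1, 1 − 1.00 + 0.05) = min(1, 0.05) = 0.05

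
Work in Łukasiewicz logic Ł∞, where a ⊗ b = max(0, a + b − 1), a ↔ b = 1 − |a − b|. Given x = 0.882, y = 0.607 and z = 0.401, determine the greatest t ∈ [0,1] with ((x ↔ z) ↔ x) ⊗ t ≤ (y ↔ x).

1.000

x ↔ z = 1 − |0.882 − 0.401| = 1 − 0.481 = 0.519
(x ↔ z) ↔ x = 1 − |0.519 − 0.882| = 1 − 0.363 = 0.637
So the left factor is (x ↔ z) ↔ x = 0.637.
y ↔ x = 1 − |0.607 − 0.882| = 1 − 0.275 = 0.725
So the right-hand bound is y ↔ x = 0.725.
The residuum of the Łukasiewicz t-norm gives the supremum: min(1, 1 − 0.637 + 0.725).
1 − 0.637 + 0.725 = 1.088, so t = min(1, 1.088) = 1.000.
Check: 0.637 ⊗ 1.000 = max(0, 0.637) = 0.637 ≤ 0.725.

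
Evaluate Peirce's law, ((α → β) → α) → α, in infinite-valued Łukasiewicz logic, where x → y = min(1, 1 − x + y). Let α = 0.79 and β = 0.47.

0.79

α → β = min(1, 1 − 0.79 + 0.47) = min(1, 0.68) = 0.68
(α → β) → α = min(1, 1 − 0.68 + 0.79) = min(1, 1.11) = 1.00
((α → β) → α) → α = min(1, 1 − 1.00 + 0.79) = min(1, 0.79) = 0.79
(The value 0.79 < 1 shows this instance is not satisfied; not a Ł∞-tautology in general.)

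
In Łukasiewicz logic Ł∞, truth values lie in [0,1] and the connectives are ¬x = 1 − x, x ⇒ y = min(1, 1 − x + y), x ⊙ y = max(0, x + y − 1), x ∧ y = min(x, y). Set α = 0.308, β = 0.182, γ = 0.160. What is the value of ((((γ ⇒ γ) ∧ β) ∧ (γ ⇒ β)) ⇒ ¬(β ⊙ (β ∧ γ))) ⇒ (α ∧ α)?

0.308

γ ⇒ γ = min(1, 1 − 0.160 + 0.160) = min(1, 1.000) = 1.000
(γ ⇒ γ) ∧ β = min(1.000, 0.182) = 0.182
γ ⇒ β = min(1, 1 − 0.160 + 0.182) = min(1, 1.022) = 1.000
((γ ⇒ γ) ∧ β) ∧ (γ ⇒ β) = min(0.182, 1.000) = 0.182
β ∧ γ = min(0.182, 0.160) = 0.160
β ⊙ (β ∧ γ) = max(0, 0.182 + 0.160 − 1) = max(0, -0.658) = 0.000
¬(β ⊙ (β ∧ γ)) = 1 − 0.000 = 1.000
(((γ ⇒ γ) ∧ β) ∧ (γ ⇒ β)) ⇒ ¬(β ⊙ (β ∧ γ)) = min(1, 1 − 0.182 + 1.000) = min(1, 1.818) = 1.000
α ∧ α = min(0.308, 0.308) = 0.308
((((γ ⇒ γ) ∧ β) ∧ (γ ⇒ β)) ⇒ ¬(β ⊙ (β ∧ γ))) ⇒ (α ∧ α) = min(1, 1 − 1.000 + 0.308) = min(1, 0.308) = 0.308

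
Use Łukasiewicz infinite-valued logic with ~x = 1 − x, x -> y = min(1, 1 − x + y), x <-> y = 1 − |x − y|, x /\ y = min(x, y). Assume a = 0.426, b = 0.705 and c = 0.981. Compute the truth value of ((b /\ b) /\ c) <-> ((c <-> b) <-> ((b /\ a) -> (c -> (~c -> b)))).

b /\ b = min(0.705, 0.705) = 0.705
(b /\ b) /\ c = min(0.705, 0.981) = 0.705
c <-> b = 1 − |0.981 − 0.705| = 1 − 0.276 = 0.724
b /\ a = min(0.705, 0.426) = 0.426
~c = 1 − 0.981 = 0.019
~c -> b = min(1, 1 − 0.019 + 0.705) = min(1, 1.686) = 1.000
c -> (~c -> b) = min(1, 1 − 0.981 + 1.000) = min(1, 1.019) = 1.000
(b /\ a) -> (c -> (~c -> b)) = min(1, 1 − 0.426 + 1.000) = min(1, 1.574) = 1.000
(c <-> b) <-> ((b /\ a) -> (c -> (~c -> b))) = 1 − |0.724 − 1.000| = 1 − 0.276 = 0.724
((b /\ b) /\ c) <-> ((c <-> b) <-> ((b /\ a) -> (c -> (~c -> b)))) = 1 − |0.705 − 0.724| = 1 − 0.019 = 0.981

0.981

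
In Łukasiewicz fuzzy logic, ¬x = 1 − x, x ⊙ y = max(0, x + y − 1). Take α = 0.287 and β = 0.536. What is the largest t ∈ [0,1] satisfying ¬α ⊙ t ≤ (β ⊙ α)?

0.287

¬α = 1 − 0.287 = 0.713
So the left factor is ¬α = 0.713.
β ⊙ α = max(0, 0.536 + 0.287 − 1) = max(0, -0.177) = 0.000
So the right-hand bound is β ⊙ α = 0.000.
The residuum of the Łukasiewicz t-norm gives the supremum: min(1, 1 − 0.713 + 0.000).
1 − 0.713 + 0.000 = 0.287, so t = min(1, 0.287) = 0.287.
Check: 0.713 ⊙ 0.287 = max(0, 0.000) = 0.000 ≤ 0.000.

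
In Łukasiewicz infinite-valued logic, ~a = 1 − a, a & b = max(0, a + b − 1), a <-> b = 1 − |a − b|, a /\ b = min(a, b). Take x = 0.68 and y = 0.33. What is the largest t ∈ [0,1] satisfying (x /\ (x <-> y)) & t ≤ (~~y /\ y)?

x <-> y = 1 − |0.68 − 0.33| = 1 − 0.35 = 0.65
x /\ (x <-> y) = min(0.68, 0.65) = 0.65
So the left factor is x /\ (x <-> y) = 0.65.
~y = 1 − 0.33 = 0.67
~~y = 1 − 0.67 = 0.33
~~y /\ y = min(0.33, 0.33) = 0.33
So the right-hand bound is ~~y /\ y = 0.33.
The residuum of the Łukasiewicz t-norm gives the supremum: min(1, 1 − 0.65 + 0.33).
1 − 0.65 + 0.33 = 0.68, so t = min(1, 0.68) = 0.68.
Check: 0.65 & 0.68 = max(0, 0.33) = 0.33 ≤ 0.33.

0.68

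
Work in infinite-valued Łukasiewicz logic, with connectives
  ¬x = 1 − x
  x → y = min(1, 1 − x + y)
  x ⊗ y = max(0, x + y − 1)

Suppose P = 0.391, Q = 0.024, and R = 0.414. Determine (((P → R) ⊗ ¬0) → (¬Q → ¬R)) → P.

P → R = min(1, 1 − 0.391 + 0.414) = min(1, 1.023) = 1.000
¬0 = 1 − 0.000 = 1.000
(P → R) ⊗ ¬0 = max(0, 1.000 + 1.000 − 1) = max(0, 1.000) = 1.000
¬Q = 1 − 0.024 = 0.976
¬R = 1 − 0.414 = 0.586
¬Q → ¬R = min(1, 1 − 0.976 + 0.586) = min(1, 0.610) = 0.610
((P → R) ⊗ ¬0) → (¬Q → ¬R) = min(1, 1 − 1.000 + 0.610) = min(1, 0.610) = 0.610
(((P → R) ⊗ ¬0) → (¬Q → ¬R)) → P = min(1, 1 − 0.610 + 0.391) = min(1, 0.781) = 0.781

0.781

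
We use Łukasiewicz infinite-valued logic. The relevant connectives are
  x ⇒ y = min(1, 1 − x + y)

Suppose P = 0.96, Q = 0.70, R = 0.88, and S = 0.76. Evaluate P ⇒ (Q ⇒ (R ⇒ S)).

1.00

R ⇒ S = min(1, 1 − 0.88 + 0.76) = min(1, 0.88) = 0.88
Q ⇒ (R ⇒ S) = min(1, 1 − 0.70 + 0.88) = min(1, 1.18) = 1.00
P ⇒ (Q ⇒ (R ⇒ S)) = min(1, 1 − 0.96 + 1.00) = min(1, 1.04) = 1.00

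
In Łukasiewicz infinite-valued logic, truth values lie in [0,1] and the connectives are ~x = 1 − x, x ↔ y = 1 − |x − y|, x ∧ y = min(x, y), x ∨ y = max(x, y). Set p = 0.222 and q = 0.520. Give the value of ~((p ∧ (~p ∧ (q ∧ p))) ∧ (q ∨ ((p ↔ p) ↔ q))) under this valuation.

0.778

~p = 1 − 0.222 = 0.778
q ∧ p = min(0.520, 0.222) = 0.222
~p ∧ (q ∧ p) = min(0.778, 0.222) = 0.222
p ∧ (~p ∧ (q ∧ p)) = min(0.222, 0.222) = 0.222
p ↔ p = 1 − |0.222 − 0.222| = 1 − 0.000 = 1.000
(p ↔ p) ↔ q = 1 − |1.000 − 0.520| = 1 − 0.480 = 0.520
q ∨ ((p ↔ p) ↔ q) = max(0.520, 0.520) = 0.520
(p ∧ (~p ∧ (q ∧ p))) ∧ (q ∨ ((p ↔ p) ↔ q)) = min(0.222, 0.520) = 0.222
~((p ∧ (~p ∧ (q ∧ p))) ∧ (q ∨ ((p ↔ p) ↔ q))) = 1 − 0.222 = 0.778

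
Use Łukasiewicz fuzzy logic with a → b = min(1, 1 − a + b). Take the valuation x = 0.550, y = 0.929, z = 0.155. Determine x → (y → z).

0.676

y → z = min(1, 1 − 0.929 + 0.155) = min(1, 0.226) = 0.226
x → (y → z) = min(1, 1 − 0.550 + 0.226) = min(1, 0.676) = 0.676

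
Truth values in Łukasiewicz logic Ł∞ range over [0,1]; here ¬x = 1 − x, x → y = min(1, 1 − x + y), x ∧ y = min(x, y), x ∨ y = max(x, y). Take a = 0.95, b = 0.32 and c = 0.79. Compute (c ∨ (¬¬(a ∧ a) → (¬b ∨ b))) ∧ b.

a ∧ a = min(0.95, 0.95) = 0.95
¬(a ∧ a) = 1 − 0.95 = 0.05
¬¬(a ∧ a) = 1 − 0.05 = 0.95
¬b = 1 − 0.32 = 0.68
¬b ∨ b = max(0.68, 0.32) = 0.68
¬¬(a ∧ a) → (¬b ∨ b) = min(1, 1 − 0.95 + 0.68) = min(1, 0.73) = 0.73
c ∨ (¬¬(a ∧ a) → (¬b ∨ b)) = max(0.79, 0.73) = 0.79
(c ∨ (¬¬(a ∧ a) → (¬b ∨ b))) ∧ b = min(0.79, 0.32) = 0.32

0.32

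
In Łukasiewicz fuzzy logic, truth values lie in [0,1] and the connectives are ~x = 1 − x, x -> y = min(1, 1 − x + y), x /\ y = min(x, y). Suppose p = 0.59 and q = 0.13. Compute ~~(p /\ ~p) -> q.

0.72

~p = 1 − 0.59 = 0.41
p /\ ~p = min(0.59, 0.41) = 0.41
~(p /\ ~p) = 1 − 0.41 = 0.59
~~(p /\ ~p) = 1 − 0.59 = 0.41
~~(p /\ ~p) -> q = min(1, 1 − 0.41 + 0.13) = min(1, 0.72) = 0.72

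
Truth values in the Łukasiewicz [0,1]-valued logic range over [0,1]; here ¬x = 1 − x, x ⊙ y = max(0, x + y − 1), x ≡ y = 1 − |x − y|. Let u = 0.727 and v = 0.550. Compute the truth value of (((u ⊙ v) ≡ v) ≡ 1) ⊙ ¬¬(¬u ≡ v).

0.450

u ⊙ v = max(0, 0.727 + 0.550 − 1) = max(0, 0.277) = 0.277
(u ⊙ v) ≡ v = 1 − |0.277 − 0.550| = 1 − 0.273 = 0.727
((u ⊙ v) ≡ v) ≡ 1 = 1 − |0.727 − 1.000| = 1 − 0.273 = 0.727
¬u = 1 − 0.727 = 0.273
¬u ≡ v = 1 − |0.273 − 0.550| = 1 − 0.277 = 0.723
¬(¬u ≡ v) = 1 − 0.723 = 0.277
¬¬(¬u ≡ v) = 1 − 0.277 = 0.723
(((u ⊙ v) ≡ v) ≡ 1) ⊙ ¬¬(¬u ≡ v) = max(0, 0.727 + 0.723 − 1) = max(0, 0.450) = 0.450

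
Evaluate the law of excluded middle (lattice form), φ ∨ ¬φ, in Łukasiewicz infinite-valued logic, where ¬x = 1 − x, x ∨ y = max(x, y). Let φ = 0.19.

¬φ = 1 − 0.19 = 0.81
φ ∨ ¬φ = max(0.19, 0.81) = 0.81
(The value 0.81 < 1 shows this instance is not satisfied; not a Ł∞-tautology — its value is max(a, 1−a).)

0.81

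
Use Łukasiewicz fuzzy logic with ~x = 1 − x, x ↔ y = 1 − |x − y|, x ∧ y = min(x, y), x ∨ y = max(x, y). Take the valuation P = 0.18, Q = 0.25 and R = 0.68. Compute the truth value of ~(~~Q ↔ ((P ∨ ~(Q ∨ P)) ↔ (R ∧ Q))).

0.25

~Q = 1 − 0.25 = 0.75
~~Q = 1 − 0.75 = 0.25
Q ∨ P = max(0.25, 0.18) = 0.25
~(Q ∨ P) = 1 − 0.25 = 0.75
P ∨ ~(Q ∨ P) = max(0.18, 0.75) = 0.75
R ∧ Q = min(0.68, 0.25) = 0.25
(P ∨ ~(Q ∨ P)) ↔ (R ∧ Q) = 1 − |0.75 − 0.25| = 1 − 0.50 = 0.50
~~Q ↔ ((P ∨ ~(Q ∨ P)) ↔ (R ∧ Q)) = 1 − |0.25 − 0.50| = 1 − 0.25 = 0.75
~(~~Q ↔ ((P ∨ ~(Q ∨ P)) ↔ (R ∧ Q))) = 1 − 0.75 = 0.25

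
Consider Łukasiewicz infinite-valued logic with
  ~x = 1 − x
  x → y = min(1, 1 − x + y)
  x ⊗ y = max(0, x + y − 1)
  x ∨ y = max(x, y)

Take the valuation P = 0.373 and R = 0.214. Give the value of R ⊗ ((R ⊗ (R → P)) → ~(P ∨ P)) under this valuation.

R → P = min(1, 1 − 0.214 + 0.373) = min(1, 1.159) = 1.000
R ⊗ (R → P) = max(0, 0.214 + 1.000 − 1) = max(0, 0.214) = 0.214
P ∨ P = max(0.373, 0.373) = 0.373
~(P ∨ P) = 1 − 0.373 = 0.627
(R ⊗ (R → P)) → ~(P ∨ P) = min(1, 1 − 0.214 + 0.627) = min(1, 1.413) = 1.000
R ⊗ ((R ⊗ (R → P)) → ~(P ∨ P)) = max(0, 0.214 + 1.000 − 1) = max(0, 0.214) = 0.214

0.214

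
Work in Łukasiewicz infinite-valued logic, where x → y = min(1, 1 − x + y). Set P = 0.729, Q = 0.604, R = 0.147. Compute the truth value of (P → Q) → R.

P → Q = min(1, 1 − 0.729 + 0.604) = min(1, 0.875) = 0.875
(P → Q) → R = min(1, 1 − 0.875 + 0.147) = min(1, 0.272) = 0.272

0.272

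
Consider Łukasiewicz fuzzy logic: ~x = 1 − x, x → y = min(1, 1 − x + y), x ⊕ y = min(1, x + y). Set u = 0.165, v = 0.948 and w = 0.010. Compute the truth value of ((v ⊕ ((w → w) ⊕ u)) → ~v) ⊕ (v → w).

w → w = min(1, 1 − 0.010 + 0.010) = min(1, 1.000) = 1.000
(w → w) ⊕ u = min(1, 1.000 + 0.165) = min(1, 1.165) = 1.000
v ⊕ ((w → w) ⊕ u) = min(1, 0.948 + 1.000) = min(1, 1.948) = 1.000
~v = 1 − 0.948 = 0.052
(v ⊕ ((w → w) ⊕ u)) → ~v = min(1, 1 − 1.000 + 0.052) = min(1, 0.052) = 0.052
v → w = min(1, 1 − 0.948 + 0.010) = min(1, 0.062) = 0.062
((v ⊕ ((w → w) ⊕ u)) → ~v) ⊕ (v → w) = min(1, 0.052 + 0.062) = min(1, 0.114) = 0.114

0.114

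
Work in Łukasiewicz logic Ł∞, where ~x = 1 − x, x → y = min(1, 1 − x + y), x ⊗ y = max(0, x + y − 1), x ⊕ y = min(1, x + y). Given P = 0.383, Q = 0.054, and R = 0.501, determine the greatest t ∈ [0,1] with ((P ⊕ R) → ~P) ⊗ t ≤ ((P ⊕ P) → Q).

P ⊕ R = min(1, 0.383 + 0.501) = min(1, 0.884) = 0.884
~P = 1 − 0.383 = 0.617
(P ⊕ R) → ~P = min(1, 1 − 0.884 + 0.617) = min(1, 0.733) = 0.733
So the left factor is (P ⊕ R) → ~P = 0.733.
P ⊕ P = min(1, 0.383 + 0.383) = min(1, 0.766) = 0.766
(P ⊕ P) → Q = min(1, 1 − 0.766 + 0.054) = min(1, 0.288) = 0.288
So the right-hand bound is (P ⊕ P) → Q = 0.288.
The residuum of the Łukasiewicz t-norm gives the supremum: min(1, 1 − 0.733 + 0.288).
1 − 0.733 + 0.288 = 0.555, so t = min(1, 0.555) = 0.555.
Check: 0.733 ⊗ 0.555 = max(0, 0.288) = 0.288 ≤ 0.288.

0.555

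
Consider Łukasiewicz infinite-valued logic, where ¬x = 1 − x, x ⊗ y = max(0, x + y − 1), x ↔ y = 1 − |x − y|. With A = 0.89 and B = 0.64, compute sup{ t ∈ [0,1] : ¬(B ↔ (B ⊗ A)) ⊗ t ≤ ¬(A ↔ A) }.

B ⊗ A = max(0, 0.64 + 0.89 − 1) = max(0, 0.53) = 0.53
B ↔ (B ⊗ A) = 1 − |0.64 − 0.53| = 1 − 0.11 = 0.89
¬(B ↔ (B ⊗ A)) = 1 − 0.89 = 0.11
So the left factor is ¬(B ↔ (B ⊗ A)) = 0.11.
A ↔ A = 1 − |0.89 − 0.89| = 1 − 0.00 = 1.00
¬(A ↔ A) = 1 − 1.00 = 0.00
So the right-hand bound is ¬(A ↔ A) = 0.00.
The residuum of the Łukasiewicz t-norm gives the supremum: min(1, 1 − 0.11 + 0.00).
1 − 0.11 + 0.00 = 0.89, so t = min(1, 0.89) = 0.89.
Check: 0.11 ⊗ 0.89 = max(0, 0.00) = 0.00 ≤ 0.00.

0.89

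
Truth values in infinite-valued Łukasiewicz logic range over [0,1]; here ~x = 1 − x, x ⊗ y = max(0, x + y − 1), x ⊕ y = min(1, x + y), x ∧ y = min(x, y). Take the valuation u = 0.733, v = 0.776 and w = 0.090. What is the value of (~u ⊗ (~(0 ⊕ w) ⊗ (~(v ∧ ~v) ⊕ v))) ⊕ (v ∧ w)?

0.267

~u = 1 − 0.733 = 0.267
0 ⊕ w = min(1, 0.000 + 0.090) = min(1, 0.090) = 0.090
~(0 ⊕ w) = 1 − 0.090 = 0.910
~v = 1 − 0.776 = 0.224
v ∧ ~v = min(0.776, 0.224) = 0.224
~(v ∧ ~v) = 1 − 0.224 = 0.776
~(v ∧ ~v) ⊕ v = min(1, 0.776 + 0.776) = min(1, 1.552) = 1.000
~(0 ⊕ w) ⊗ (~(v ∧ ~v) ⊕ v) = max(0, 0.910 + 1.000 − 1) = max(0, 0.910) = 0.910
~u ⊗ (~(0 ⊕ w) ⊗ (~(v ∧ ~v) ⊕ v)) = max(0, 0.267 + 0.910 − 1) = max(0, 0.177) = 0.177
v ∧ w = min(0.776, 0.090) = 0.090
(~u ⊗ (~(0 ⊕ w) ⊗ (~(v ∧ ~v) ⊕ v))) ⊕ (v ∧ w) = min(1, 0.177 + 0.090) = min(1, 0.267) = 0.267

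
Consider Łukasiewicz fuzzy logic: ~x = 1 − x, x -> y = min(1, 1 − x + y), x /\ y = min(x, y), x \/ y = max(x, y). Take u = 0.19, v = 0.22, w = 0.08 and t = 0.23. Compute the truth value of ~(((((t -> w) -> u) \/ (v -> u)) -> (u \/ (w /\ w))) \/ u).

t -> w = min(1, 1 − 0.23 + 0.08) = min(1, 0.85) = 0.85
(t -> w) -> u = min(1, 1 − 0.85 + 0.19) = min(1, 0.34) = 0.34
v -> u = min(1, 1 − 0.22 + 0.19) = min(1, 0.97) = 0.97
((t -> w) -> u) \/ (v -> u) = max(0.34, 0.97) = 0.97
w /\ w = min(0.08, 0.08) = 0.08
u \/ (w /\ w) = max(0.19, 0.08) = 0.19
(((t -> w) -> u) \/ (v -> u)) -> (u \/ (w /\ w)) = min(1, 1 − 0.97 + 0.19) = min(1, 0.22) = 0.22
((((t -> w) -> u) \/ (v -> u)) -> (u \/ (w /\ w))) \/ u = max(0.22, 0.19) = 0.22
~(((((t -> w) -> u) \/ (v -> u)) -> (u \/ (w /\ w))) \/ u) = 1 − 0.22 = 0.78

0.78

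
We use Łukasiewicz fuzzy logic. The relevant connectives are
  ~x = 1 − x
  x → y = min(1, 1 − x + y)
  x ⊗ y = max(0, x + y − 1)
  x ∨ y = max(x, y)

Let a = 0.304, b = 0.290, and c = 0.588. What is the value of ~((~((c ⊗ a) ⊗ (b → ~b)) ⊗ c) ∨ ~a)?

0.304

c ⊗ a = max(0, 0.588 + 0.304 − 1) = max(0, -0.108) = 0.000
~b = 1 − 0.290 = 0.710
b → ~b = min(1, 1 − 0.290 + 0.710) = min(1, 1.420) = 1.000
(c ⊗ a) ⊗ (b → ~b) = max(0, 0.000 + 1.000 − 1) = max(0, 0.000) = 0.000
~((c ⊗ a) ⊗ (b → ~b)) = 1 − 0.000 = 1.000
~((c ⊗ a) ⊗ (b → ~b)) ⊗ c = max(0, 1.000 + 0.588 − 1) = max(0, 0.588) = 0.588
~a = 1 − 0.304 = 0.696
(~((c ⊗ a) ⊗ (b → ~b)) ⊗ c) ∨ ~a = max(0.588, 0.696) = 0.696
~((~((c ⊗ a) ⊗ (b → ~b)) ⊗ c) ∨ ~a) = 1 − 0.696 = 0.304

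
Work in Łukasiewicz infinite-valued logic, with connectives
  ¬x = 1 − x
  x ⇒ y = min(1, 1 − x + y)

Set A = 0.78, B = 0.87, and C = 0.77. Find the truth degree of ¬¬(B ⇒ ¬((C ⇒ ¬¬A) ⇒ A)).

0.35

¬A = 1 − 0.78 = 0.22
¬¬A = 1 − 0.22 = 0.78
C ⇒ ¬¬A = min(1, 1 − 0.77 + 0.78) = min(1, 1.01) = 1.00
(C ⇒ ¬¬A) ⇒ A = min(1, 1 − 1.00 + 0.78) = min(1, 0.78) = 0.78
¬((C ⇒ ¬¬A) ⇒ A) = 1 − 0.78 = 0.22
B ⇒ ¬((C ⇒ ¬¬A) ⇒ A) = min(1, 1 − 0.87 + 0.22) = min(1, 0.35) = 0.35
¬(B ⇒ ¬((C ⇒ ¬¬A) ⇒ A)) = 1 − 0.35 = 0.65
¬¬(B ⇒ ¬((C ⇒ ¬¬A) ⇒ A)) = 1 − 0.65 = 0.35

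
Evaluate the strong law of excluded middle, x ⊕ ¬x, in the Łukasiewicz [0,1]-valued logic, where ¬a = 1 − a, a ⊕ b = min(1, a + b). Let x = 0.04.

1.00

¬x = 1 − 0.04 = 0.96
x ⊕ ¬x = min(1, 0.04 + 0.96) = min(1, 1.00) = 1.00
(As expected: always 1 in Ł∞ since a ⊕ (1−a) = 1.)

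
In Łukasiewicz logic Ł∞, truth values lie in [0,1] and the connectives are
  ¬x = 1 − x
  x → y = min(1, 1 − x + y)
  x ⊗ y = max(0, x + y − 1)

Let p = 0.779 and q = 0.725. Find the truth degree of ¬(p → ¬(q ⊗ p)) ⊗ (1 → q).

q ⊗ p = max(0, 0.725 + 0.779 − 1) = max(0, 0.504) = 0.504
¬(q ⊗ p) = 1 − 0.504 = 0.496
p → ¬(q ⊗ p) = min(1, 1 − 0.779 + 0.496) = min(1, 0.717) = 0.717
¬(p → ¬(q ⊗ p)) = 1 − 0.717 = 0.283
1 → q = min(1, 1 − 1.000 + 0.725) = min(1, 0.725) = 0.725
¬(p → ¬(q ⊗ p)) ⊗ (1 → q) = max(0, 0.283 + 0.725 − 1) = max(0, 0.008) = 0.008

0.008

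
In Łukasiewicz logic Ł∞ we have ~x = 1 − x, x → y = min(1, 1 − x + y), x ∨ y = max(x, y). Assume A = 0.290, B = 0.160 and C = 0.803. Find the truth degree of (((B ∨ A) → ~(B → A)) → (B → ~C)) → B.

B ∨ A = max(0.160, 0.290) = 0.290
B → A = min(1, 1 − 0.160 + 0.290) = min(1, 1.130) = 1.000
~(B → A) = 1 − 1.000 = 0.000
(B ∨ A) → ~(B → A) = min(1, 1 − 0.290 + 0.000) = min(1, 0.710) = 0.710
~C = 1 − 0.803 = 0.197
B → ~C = min(1, 1 − 0.160 + 0.197) = min(1, 1.037) = 1.000
((B ∨ A) → ~(B → A)) → (B → ~C) = min(1, 1 − 0.710 + 1.000) = min(1, 1.290) = 1.000
(((B ∨ A) → ~(B → A)) → (B → ~C)) → B = min(1, 1 − 1.000 + 0.160) = min(1, 0.160) = 0.160

0.160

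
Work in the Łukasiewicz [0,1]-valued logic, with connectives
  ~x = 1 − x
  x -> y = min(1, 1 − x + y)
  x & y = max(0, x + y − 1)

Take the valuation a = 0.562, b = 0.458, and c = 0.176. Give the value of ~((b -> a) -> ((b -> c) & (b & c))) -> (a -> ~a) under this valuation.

0.876

b -> a = min(1, 1 − 0.458 + 0.562) = min(1, 1.104) = 1.000
b -> c = min(1, 1 − 0.458 + 0.176) = min(1, 0.718) = 0.718
b & c = max(0, 0.458 + 0.176 − 1) = max(0, -0.366) = 0.000
(b -> c) & (b & c) = max(0, 0.718 + 0.000 − 1) = max(0, -0.282) = 0.000
(b -> a) -> ((b -> c) & (b & c)) = min(1, 1 − 1.000 + 0.000) = min(1, 0.000) = 0.000
~((b -> a) -> ((b -> c) & (b & c))) = 1 − 0.000 = 1.000
~a = 1 − 0.562 = 0.438
a -> ~a = min(1, 1 − 0.562 + 0.438) = min(1, 0.876) = 0.876
~((b -> a) -> ((b -> c) & (b & c))) -> (a -> ~a) = min(1, 1 − 1.000 + 0.876) = min(1, 0.876) = 0.876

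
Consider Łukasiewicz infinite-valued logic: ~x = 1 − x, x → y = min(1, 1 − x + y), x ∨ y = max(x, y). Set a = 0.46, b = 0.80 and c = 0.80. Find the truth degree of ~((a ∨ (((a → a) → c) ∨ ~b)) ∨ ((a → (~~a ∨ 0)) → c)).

a → a = min(1, 1 − 0.46 + 0.46) = min(1, 1.00) = 1.00
(a → a) → c = min(1, 1 − 1.00 + 0.80) = min(1, 0.80) = 0.80
~b = 1 − 0.80 = 0.20
((a → a) → c) ∨ ~b = max(0.80, 0.20) = 0.80
a ∨ (((a → a) → c) ∨ ~b) = max(0.46, 0.80) = 0.80
~a = 1 − 0.46 = 0.54
~~a = 1 − 0.54 = 0.46
~~a ∨ 0 = max(0.46, 0.00) = 0.46
a → (~~a ∨ 0) = min(1, 1 − 0.46 + 0.46) = min(1, 1.00) = 1.00
(a → (~~a ∨ 0)) → c = min(1, 1 − 1.00 + 0.80) = min(1, 0.80) = 0.80
(a ∨ (((a → a) → c) ∨ ~b)) ∨ ((a → (~~a ∨ 0)) → c) = max(0.80, 0.80) = 0.80
~((a ∨ (((a → a) → c) ∨ ~b)) ∨ ((a → (~~a ∨ 0)) → c)) = 1 − 0.80 = 0.20

0.20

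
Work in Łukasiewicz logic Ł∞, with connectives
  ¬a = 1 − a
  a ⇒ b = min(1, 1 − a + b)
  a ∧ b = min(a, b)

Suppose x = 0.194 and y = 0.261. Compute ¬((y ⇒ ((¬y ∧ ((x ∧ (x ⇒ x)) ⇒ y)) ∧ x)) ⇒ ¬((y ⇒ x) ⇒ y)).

0.261

¬y = 1 − 0.261 = 0.739
x ⇒ x = min(1, 1 − 0.194 + 0.194) = min(1, 1.000) = 1.000
x ∧ (x ⇒ x) = min(0.194, 1.000) = 0.194
(x ∧ (x ⇒ x)) ⇒ y = min(1, 1 − 0.194 + 0.261) = min(1, 1.067) = 1.000
¬y ∧ ((x ∧ (x ⇒ x)) ⇒ y) = min(0.739, 1.000) = 0.739
(¬y ∧ ((x ∧ (x ⇒ x)) ⇒ y)) ∧ x = min(0.739, 0.194) = 0.194
y ⇒ ((¬y ∧ ((x ∧ (x ⇒ x)) ⇒ y)) ∧ x) = min(1, 1 − 0.261 + 0.194) = min(1, 0.933) = 0.933
y ⇒ x = min(1, 1 − 0.261 + 0.194) = min(1, 0.933) = 0.933
(y ⇒ x) ⇒ y = min(1, 1 − 0.933 + 0.261) = min(1, 0.328) = 0.328
¬((y ⇒ x) ⇒ y) = 1 − 0.328 = 0.672
(y ⇒ ((¬y ∧ ((x ∧ (x ⇒ x)) ⇒ y)) ∧ x)) ⇒ ¬((y ⇒ x) ⇒ y) = min(1, 1 − 0.933 + 0.672) = min(1, 0.739) = 0.739
¬((y ⇒ ((¬y ∧ ((x ∧ (x ⇒ x)) ⇒ y)) ∧ x)) ⇒ ¬((y ⇒ x) ⇒ y)) = 1 − 0.739 = 0.261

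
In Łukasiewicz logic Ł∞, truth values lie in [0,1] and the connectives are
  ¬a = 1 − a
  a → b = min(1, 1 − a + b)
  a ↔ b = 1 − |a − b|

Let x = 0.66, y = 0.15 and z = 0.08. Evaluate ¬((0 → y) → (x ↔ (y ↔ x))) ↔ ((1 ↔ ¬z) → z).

0 → y = min(1, 1 − 0.00 + 0.15) = min(1, 1.15) = 1.00
y ↔ x = 1 − |0.15 − 0.66| = 1 − 0.51 = 0.49
x ↔ (y ↔ x) = 1 − |0.66 − 0.49| = 1 − 0.17 = 0.83
(0 → y) → (x ↔ (y ↔ x)) = min(1, 1 − 1.00 + 0.83) = min(1, 0.83) = 0.83
¬((0 → y) → (x ↔ (y ↔ x))) = 1 − 0.83 = 0.17
¬z = 1 − 0.08 = 0.92
1 ↔ ¬z = 1 − |1.00 − 0.92| = 1 − 0.08 = 0.92
(1 ↔ ¬z) → z = min(1, 1 − 0.92 + 0.08) = min(1, 0.16) = 0.16
¬((0 → y) → (x ↔ (y ↔ x))) ↔ ((1 ↔ ¬z) → z) = 1 − |0.17 − 0.16| = 1 − 0.01 = 0.99

0.99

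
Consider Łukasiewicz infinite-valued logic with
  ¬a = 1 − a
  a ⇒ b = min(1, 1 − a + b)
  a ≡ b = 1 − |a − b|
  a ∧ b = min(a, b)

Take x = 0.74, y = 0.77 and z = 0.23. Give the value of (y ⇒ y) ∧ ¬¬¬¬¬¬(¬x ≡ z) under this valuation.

0.97

y ⇒ y = min(1, 1 − 0.77 + 0.77) = min(1, 1.00) = 1.00
¬x = 1 − 0.74 = 0.26
¬x ≡ z = 1 − |0.26 − 0.23| = 1 − 0.03 = 0.97
¬(¬x ≡ z) = 1 − 0.97 = 0.03
¬¬(¬x ≡ z) = 1 − 0.03 = 0.97
¬¬¬(¬x ≡ z) = 1 − 0.97 = 0.03
¬¬¬¬(¬x ≡ z) = 1 − 0.03 = 0.97
¬¬¬¬¬(¬x ≡ z) = 1 − 0.97 = 0.03
¬¬¬¬¬¬(¬x ≡ z) = 1 − 0.03 = 0.97
(y ⇒ y) ∧ ¬¬¬¬¬¬(¬x ≡ z) = min(1.00, 0.97) = 0.97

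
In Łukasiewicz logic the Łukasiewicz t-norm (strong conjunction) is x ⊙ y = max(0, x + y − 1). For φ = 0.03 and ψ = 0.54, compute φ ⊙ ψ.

0.00

φ ⊙ ψ = max(0, 0.03 + 0.54 − 1) = max(0, -0.43) = 0.00
For comparison, the Gödel (minimum) t-norm min(x, y) would give 0.03.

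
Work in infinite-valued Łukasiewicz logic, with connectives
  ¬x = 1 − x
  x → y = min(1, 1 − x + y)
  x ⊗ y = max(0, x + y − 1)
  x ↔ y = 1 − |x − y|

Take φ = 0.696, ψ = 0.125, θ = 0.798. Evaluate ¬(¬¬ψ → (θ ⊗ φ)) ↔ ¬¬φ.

0.304

¬ψ = 1 − 0.125 = 0.875
¬¬ψ = 1 − 0.875 = 0.125
θ ⊗ φ = max(0, 0.798 + 0.696 − 1) = max(0, 0.494) = 0.494
¬¬ψ → (θ ⊗ φ) = min(1, 1 − 0.125 + 0.494) = min(1, 1.369) = 1.000
¬(¬¬ψ → (θ ⊗ φ)) = 1 − 1.000 = 0.000
¬φ = 1 − 0.696 = 0.304
¬¬φ = 1 − 0.304 = 0.696
¬(¬¬ψ → (θ ⊗ φ)) ↔ ¬¬φ = 1 − |0.000 − 0.696| = 1 − 0.696 = 0.304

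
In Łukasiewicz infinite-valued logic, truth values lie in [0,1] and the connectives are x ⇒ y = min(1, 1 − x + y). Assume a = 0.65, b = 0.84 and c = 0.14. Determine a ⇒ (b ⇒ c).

b ⇒ c = min(1, 1 − 0.84 + 0.14) = min(1, 0.30) = 0.30
a ⇒ (b ⇒ c) = min(1, 1 − 0.65 + 0.30) = min(1, 0.65) = 0.65

0.65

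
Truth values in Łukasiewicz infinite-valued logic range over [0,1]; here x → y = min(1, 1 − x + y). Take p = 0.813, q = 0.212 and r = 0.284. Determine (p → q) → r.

0.885

p → q = min(1, 1 − 0.813 + 0.212) = min(1, 0.399) = 0.399
(p → q) → r = min(1, 1 − 0.399 + 0.284) = min(1, 0.885) = 0.885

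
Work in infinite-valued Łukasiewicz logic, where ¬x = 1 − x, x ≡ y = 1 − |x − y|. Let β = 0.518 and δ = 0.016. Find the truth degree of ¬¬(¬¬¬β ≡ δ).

¬β = 1 − 0.518 = 0.482
¬¬β = 1 − 0.482 = 0.518
¬¬¬β = 1 − 0.518 = 0.482
¬¬¬β ≡ δ = 1 − |0.482 − 0.016| = 1 − 0.466 = 0.534
¬(¬¬¬β ≡ δ) = 1 − 0.534 = 0.466
¬¬(¬¬¬β ≡ δ) = 1 − 0.466 = 0.534

0.534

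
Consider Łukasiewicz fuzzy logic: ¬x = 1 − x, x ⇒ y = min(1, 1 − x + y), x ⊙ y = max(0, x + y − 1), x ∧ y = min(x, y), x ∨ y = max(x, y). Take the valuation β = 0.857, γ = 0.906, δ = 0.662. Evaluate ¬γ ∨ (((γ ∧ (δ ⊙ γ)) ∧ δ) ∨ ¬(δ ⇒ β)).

¬γ = 1 − 0.906 = 0.094
δ ⊙ γ = max(0, 0.662 + 0.906 − 1) = max(0, 0.568) = 0.568
γ ∧ (δ ⊙ γ) = min(0.906, 0.568) = 0.568
(γ ∧ (δ ⊙ γ)) ∧ δ = min(0.568, 0.662) = 0.568
δ ⇒ β = min(1, 1 − 0.662 + 0.857) = min(1, 1.195) = 1.000
¬(δ ⇒ β) = 1 − 1.000 = 0.000
((γ ∧ (δ ⊙ γ)) ∧ δ) ∨ ¬(δ ⇒ β) = max(0.568, 0.000) = 0.568
¬γ ∨ (((γ ∧ (δ ⊙ γ)) ∧ δ) ∨ ¬(δ ⇒ β)) = max(0.094, 0.568) = 0.568

0.568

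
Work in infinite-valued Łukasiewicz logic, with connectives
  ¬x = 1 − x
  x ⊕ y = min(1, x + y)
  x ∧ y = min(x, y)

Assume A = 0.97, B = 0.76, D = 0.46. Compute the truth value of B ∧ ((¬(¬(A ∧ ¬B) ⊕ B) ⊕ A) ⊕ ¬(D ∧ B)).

¬B = 1 − 0.76 = 0.24
A ∧ ¬B = min(0.97, 0.24) = 0.24
¬(A ∧ ¬B) = 1 − 0.24 = 0.76
¬(A ∧ ¬B) ⊕ B = min(1, 0.76 + 0.76) = min(1, 1.52) = 1.00
¬(¬(A ∧ ¬B) ⊕ B) = 1 − 1.00 = 0.00
¬(¬(A ∧ ¬B) ⊕ B) ⊕ A = min(1, 0.00 + 0.97) = min(1, 0.97) = 0.97
D ∧ B = min(0.46, 0.76) = 0.46
¬(D ∧ B) = 1 − 0.46 = 0.54
(¬(¬(A ∧ ¬B) ⊕ B) ⊕ A) ⊕ ¬(D ∧ B) = min(1, 0.97 + 0.54) = min(1, 1.51) = 1.00
B ∧ ((¬(¬(A ∧ ¬B) ⊕ B) ⊕ A) ⊕ ¬(D ∧ B)) = min(0.76, 1.00) = 0.76

0.76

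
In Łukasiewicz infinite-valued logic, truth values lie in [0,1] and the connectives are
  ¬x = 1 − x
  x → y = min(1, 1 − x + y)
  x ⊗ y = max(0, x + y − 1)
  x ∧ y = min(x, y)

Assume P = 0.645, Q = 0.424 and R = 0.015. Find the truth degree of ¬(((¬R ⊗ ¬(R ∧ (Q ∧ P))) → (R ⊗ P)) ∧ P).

0.970

¬R = 1 − 0.015 = 0.985
Q ∧ P = min(0.424, 0.645) = 0.424
R ∧ (Q ∧ P) = min(0.015, 0.424) = 0.015
¬(R ∧ (Q ∧ P)) = 1 − 0.015 = 0.985
¬R ⊗ ¬(R ∧ (Q ∧ P)) = max(0, 0.985 + 0.985 − 1) = max(0, 0.970) = 0.970
R ⊗ P = max(0, 0.015 + 0.645 − 1) = max(0, -0.340) = 0.000
(¬R ⊗ ¬(R ∧ (Q ∧ P))) → (R ⊗ P) = min(1, 1 − 0.970 + 0.000) = min(1, 0.030) = 0.030
((¬R ⊗ ¬(R ∧ (Q ∧ P))) → (R ⊗ P)) ∧ P = min(0.030, 0.645) = 0.030
¬(((¬R ⊗ ¬(R ∧ (Q ∧ P))) → (R ⊗ P)) ∧ P) = 1 − 0.030 = 0.970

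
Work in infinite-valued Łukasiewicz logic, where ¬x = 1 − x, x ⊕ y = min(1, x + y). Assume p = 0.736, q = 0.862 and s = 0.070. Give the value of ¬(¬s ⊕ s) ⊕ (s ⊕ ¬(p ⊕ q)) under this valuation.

¬s = 1 − 0.070 = 0.930
¬s ⊕ s = min(1, 0.930 + 0.070) = min(1, 1.000) = 1.000
¬(¬s ⊕ s) = 1 − 1.000 = 0.000
p ⊕ q = min(1, 0.736 + 0.862) = min(1, 1.598) = 1.000
¬(p ⊕ q) = 1 − 1.000 = 0.000
s ⊕ ¬(p ⊕ q) = min(1, 0.070 + 0.000) = min(1, 0.070) = 0.070
¬(¬s ⊕ s) ⊕ (s ⊕ ¬(p ⊕ q)) = min(1, 0.000 + 0.070) = min(1, 0.070) = 0.070

0.070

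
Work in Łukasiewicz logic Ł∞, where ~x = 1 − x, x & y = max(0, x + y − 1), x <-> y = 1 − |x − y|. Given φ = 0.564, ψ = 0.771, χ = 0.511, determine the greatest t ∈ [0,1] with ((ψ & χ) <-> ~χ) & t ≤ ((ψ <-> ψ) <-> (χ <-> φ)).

ψ & χ = max(0, 0.771 + 0.511 − 1) = max(0, 0.282) = 0.282
~χ = 1 − 0.511 = 0.489
(ψ & χ) <-> ~χ = 1 − |0.282 − 0.489| = 1 − 0.207 = 0.793
So the left factor is (ψ & χ) <-> ~χ = 0.793.
ψ <-> ψ = 1 − |0.771 − 0.771| = 1 − 0.000 = 1.000
χ <-> φ = 1 − |0.511 − 0.564| = 1 − 0.053 = 0.947
(ψ <-> ψ) <-> (χ <-> φ) = 1 − |1.000 − 0.947| = 1 − 0.053 = 0.947
So the right-hand bound is (ψ <-> ψ) <-> (χ <-> φ) = 0.947.
The residuum of the Łukasiewicz t-norm gives the supremum: min(1, 1 − 0.793 + 0.947).
1 − 0.793 + 0.947 = 1.154, so t = min(1, 1.154) = 1.000.
Check: 0.793 & 1.000 = max(0, 0.793) = 0.793 ≤ 0.947.

1.000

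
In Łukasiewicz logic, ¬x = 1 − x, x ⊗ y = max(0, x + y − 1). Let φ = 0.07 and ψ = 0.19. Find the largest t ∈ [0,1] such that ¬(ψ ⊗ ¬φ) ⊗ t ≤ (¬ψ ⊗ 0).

0.12

¬φ = 1 − 0.07 = 0.93
ψ ⊗ ¬φ = max(0, 0.19 + 0.93 − 1) = max(0, 0.12) = 0.12
¬(ψ ⊗ ¬φ) = 1 − 0.12 = 0.88
So the left factor is ¬(ψ ⊗ ¬φ) = 0.88.
¬ψ = 1 − 0.19 = 0.81
¬ψ ⊗ 0 = max(0, 0.81 + 0.00 − 1) = max(0, -0.19) = 0.00
So the right-hand bound is ¬ψ ⊗ 0 = 0.00.
The residuum of the Łukasiewicz t-norm gives the supremum: min(1, 1 − 0.88 + 0.00).
1 − 0.88 + 0.00 = 0.12, so t = min(1, 0.12) = 0.12.
Check: 0.88 ⊗ 0.12 = max(0, 0.00) = 0.00 ≤ 0.00.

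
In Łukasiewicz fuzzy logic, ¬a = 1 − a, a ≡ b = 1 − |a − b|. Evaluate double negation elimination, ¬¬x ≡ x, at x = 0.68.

¬x = 1 − 0.68 = 0.32
¬¬x = 1 − 0.32 = 0.68
¬¬x ≡ x = 1 − |0.68 − 0.68| = 1 − 0.00 = 1.00
(As expected: always 1 in Ł∞ since negation is involutive.)

1.00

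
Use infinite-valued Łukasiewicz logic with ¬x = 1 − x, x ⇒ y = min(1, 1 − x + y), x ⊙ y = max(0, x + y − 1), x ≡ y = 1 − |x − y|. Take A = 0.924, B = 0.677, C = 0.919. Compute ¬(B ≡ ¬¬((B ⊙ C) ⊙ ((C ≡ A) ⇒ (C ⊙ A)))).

B ⊙ C = max(0, 0.677 + 0.919 − 1) = max(0, 0.596) = 0.596
C ≡ A = 1 − |0.919 − 0.924| = 1 − 0.005 = 0.995
C ⊙ A = max(0, 0.919 + 0.924 − 1) = max(0, 0.843) = 0.843
(C ≡ A) ⇒ (C ⊙ A) = min(1, 1 − 0.995 + 0.843) = min(1, 0.848) = 0.848
(B ⊙ C) ⊙ ((C ≡ A) ⇒ (C ⊙ A)) = max(0, 0.596 + 0.848 − 1) = max(0, 0.444) = 0.444
¬((B ⊙ C) ⊙ ((C ≡ A) ⇒ (C ⊙ A))) = 1 − 0.444 = 0.556
¬¬((B ⊙ C) ⊙ ((C ≡ A) ⇒ (C ⊙ A))) = 1 − 0.556 = 0.444
B ≡ ¬¬((B ⊙ C) ⊙ ((C ≡ A) ⇒ (C ⊙ A))) = 1 − |0.677 − 0.444| = 1 − 0.233 = 0.767
¬(B ≡ ¬¬((B ⊙ C) ⊙ ((C ≡ A) ⇒ (C ⊙ A)))) = 1 − 0.767 = 0.233

0.233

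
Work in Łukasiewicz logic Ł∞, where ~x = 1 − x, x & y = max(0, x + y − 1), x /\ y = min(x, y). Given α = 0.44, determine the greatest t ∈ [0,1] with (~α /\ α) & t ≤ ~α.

~α = 1 − 0.44 = 0.56
~α /\ α = min(0.56, 0.44) = 0.44
So the left factor is ~α /\ α = 0.44.
So the right-hand bound is ~α = 0.56.
The residuum of the Łukasiewicz t-norm gives the supremum: min(1, 1 − 0.44 + 0.56).
1 − 0.44 + 0.56 = 1.12, so t = min(1, 1.12) = 1.00.
Check: 0.44 & 1.00 = max(0, 0.44) = 0.44 ≤ 0.56.

1.00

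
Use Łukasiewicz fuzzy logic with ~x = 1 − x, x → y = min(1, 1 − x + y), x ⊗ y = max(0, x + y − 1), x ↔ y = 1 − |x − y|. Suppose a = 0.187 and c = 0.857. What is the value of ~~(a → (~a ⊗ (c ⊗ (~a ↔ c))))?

~a = 1 − 0.187 = 0.813
~a ↔ c = 1 − |0.813 − 0.857| = 1 − 0.044 = 0.956
c ⊗ (~a ↔ c) = max(0, 0.857 + 0.956 − 1) = max(0, 0.813) = 0.813
~a ⊗ (c ⊗ (~a ↔ c)) = max(0, 0.813 + 0.813 − 1) = max(0, 0.626) = 0.626
a → (~a ⊗ (c ⊗ (~a ↔ c))) = min(1, 1 − 0.187 + 0.626) = min(1, 1.439) = 1.000
~(a → (~a ⊗ (c ⊗ (~a ↔ c)))) = 1 − 1.000 = 0.000
~~(a → (~a ⊗ (c ⊗ (~a ↔ c)))) = 1 − 0.000 = 1.000

1.000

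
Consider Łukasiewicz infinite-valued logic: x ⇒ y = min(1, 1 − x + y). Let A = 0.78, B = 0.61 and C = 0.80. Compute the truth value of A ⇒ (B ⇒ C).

B ⇒ C = min(1, 1 − 0.61 + 0.80) = min(1, 1.19) = 1.00
A ⇒ (B ⇒ C) = min(1, 1 − 0.78 + 1.00) = min(1, 1.22) = 1.00

1.00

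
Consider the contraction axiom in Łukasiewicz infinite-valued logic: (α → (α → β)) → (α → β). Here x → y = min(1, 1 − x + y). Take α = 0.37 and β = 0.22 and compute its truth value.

α → β = min(1, 1 − 0.37 + 0.22) = min(1, 0.85) = 0.85
α → (α → β) = min(1, 1 − 0.37 + 0.85) = min(1, 1.48) = 1.00
(α → (α → β)) → (α → β) = min(1, 1 − 1.00 + 0.85) = min(1, 0.85) = 0.85
(The value 0.85 < 1 shows this instance is not satisfied; fails in Ł∞ (the t-norm is not idempotent).)

0.85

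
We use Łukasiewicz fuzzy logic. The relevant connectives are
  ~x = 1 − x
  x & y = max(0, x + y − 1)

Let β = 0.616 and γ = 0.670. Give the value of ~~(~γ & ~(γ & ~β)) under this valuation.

~γ = 1 − 0.670 = 0.330
~β = 1 − 0.616 = 0.384
γ & ~β = max(0, 0.670 + 0.384 − 1) = max(0, 0.054) = 0.054
~(γ & ~β) = 1 − 0.054 = 0.946
~γ & ~(γ & ~β) = max(0, 0.330 + 0.946 − 1) = max(0, 0.276) = 0.276
~(~γ & ~(γ & ~β)) = 1 − 0.276 = 0.724
~~(~γ & ~(γ & ~β)) = 1 − 0.724 = 0.276

0.276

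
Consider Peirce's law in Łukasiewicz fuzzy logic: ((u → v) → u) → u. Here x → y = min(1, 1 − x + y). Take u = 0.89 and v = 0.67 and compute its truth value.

0.89

u → v = min(1, 1 − 0.89 + 0.67) = min(1, 0.78) = 0.78
(u → v) → u = min(1, 1 − 0.78 + 0.89) = min(1, 1.11) = 1.00
((u → v) → u) → u = min(1, 1 − 1.00 + 0.89) = min(1, 0.89) = 0.89
(The value 0.89 < 1 shows this instance is not satisfied; not a Ł∞-tautology in general.)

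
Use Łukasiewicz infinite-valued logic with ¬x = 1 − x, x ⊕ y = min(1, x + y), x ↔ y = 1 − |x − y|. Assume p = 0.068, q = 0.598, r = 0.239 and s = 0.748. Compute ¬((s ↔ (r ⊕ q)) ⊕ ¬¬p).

r ⊕ q = min(1, 0.239 + 0.598) = min(1, 0.837) = 0.837
s ↔ (r ⊕ q) = 1 − |0.748 − 0.837| = 1 − 0.089 = 0.911
¬p = 1 − 0.068 = 0.932
¬¬p = 1 − 0.932 = 0.068
(s ↔ (r ⊕ q)) ⊕ ¬¬p = min(1, 0.911 + 0.068) = min(1, 0.979) = 0.979
¬((s ↔ (r ⊕ q)) ⊕ ¬¬p) = 1 − 0.979 = 0.021

0.021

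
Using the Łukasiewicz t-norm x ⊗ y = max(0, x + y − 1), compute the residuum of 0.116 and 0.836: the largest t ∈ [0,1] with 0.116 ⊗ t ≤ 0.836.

1.000

The residuum of the Łukasiewicz t-norm gives the supremum: min(1, 1 − 0.116 + 0.836).
1 − 0.116 + 0.836 = 1.720, so t = min(1, 1.720) = 1.000.
Check: 0.116 ⊗ 1.000 = max(0, 0.116) = 0.116 ≤ 0.836.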